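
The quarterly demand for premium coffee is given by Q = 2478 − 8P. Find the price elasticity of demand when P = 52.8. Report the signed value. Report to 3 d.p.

-0.205

At P = 52.8, Q = 2055.600.
dQ/dP = −8.
ε = (dQ/dP)(P/Q) = (-8)(52.8/2055.600).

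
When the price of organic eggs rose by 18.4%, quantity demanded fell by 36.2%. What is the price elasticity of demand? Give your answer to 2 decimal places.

ε = %ΔQ / %ΔP = (-36.2)/(18.4) = -1.967.

-1.97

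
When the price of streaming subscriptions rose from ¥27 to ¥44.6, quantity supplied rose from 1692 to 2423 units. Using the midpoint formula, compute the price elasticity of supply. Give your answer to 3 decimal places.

ΔQ = 2423 − 1692 = 731; ΔP = 44.6 − 27 = 17.6.
Midpoints: P̄ = 35.80, Q̄ = 2057.5.
ε_s = (ΔQ/ΔP)(P̄/Q̄) = (731/17.6)(35.80/2057.5).

0.723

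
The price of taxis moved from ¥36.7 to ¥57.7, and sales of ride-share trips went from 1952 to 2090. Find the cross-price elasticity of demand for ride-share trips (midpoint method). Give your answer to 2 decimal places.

ΔQ_x = 2090 − 1952 = 138; ΔP_y = 57.7 − 36.7 = 21.
Midpoints: P̄_y = 47.20, Q̄_x = 2021.0.
ε_xy = (ΔQ_x/ΔP_y)(P̄_y/Q̄_x) = (138/21)(47.20/2021.0).

0.15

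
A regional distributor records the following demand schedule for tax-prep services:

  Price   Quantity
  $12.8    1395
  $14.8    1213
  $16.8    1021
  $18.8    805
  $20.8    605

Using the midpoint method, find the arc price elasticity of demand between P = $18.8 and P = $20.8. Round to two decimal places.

At P = 18.8, Q = 805; at P = 20.8, Q = 605.
ΔQ = -200, ΔP = 2.0. Midpoints: P̄ = 19.80, Q̄ = 705.0.
ε = (ΔQ/ΔP)(P̄/Q̄) = (-200/2.0)(19.80/705.0).

-2.81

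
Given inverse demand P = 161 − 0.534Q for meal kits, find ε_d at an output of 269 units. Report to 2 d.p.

-0.12

At Q = 269, P = 161 − 0.534(269) = 17.35.
dP/dQ = −0.534, so dQ/dP = 1/(−0.534) = -1.873.
ε = (dQ/dP)(P/Q) = (-1.873)(17.35/269).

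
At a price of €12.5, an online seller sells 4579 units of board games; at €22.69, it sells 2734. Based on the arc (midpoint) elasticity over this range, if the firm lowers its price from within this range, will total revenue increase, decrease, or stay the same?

Arc ε = (-1845/10.19)(17.59/3656.5) ≈ -0.871.
|ε| = 0.87 < 1, so demand is inelastic. A price cut therefore reduces total revenue.

decrease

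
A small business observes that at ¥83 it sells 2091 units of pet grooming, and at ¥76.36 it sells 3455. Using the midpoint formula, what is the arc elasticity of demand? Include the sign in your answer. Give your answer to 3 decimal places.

ΔQ = 3455 − 2091 = 1364; ΔP = 76.36 − 83 = -6.64.
Midpoints: P̄ = 79.68, Q̄ = 2773.0.
ε = (ΔQ/ΔP)(P̄/Q̄) = (1364/-6.64)(79.68/2773.0).

-5.903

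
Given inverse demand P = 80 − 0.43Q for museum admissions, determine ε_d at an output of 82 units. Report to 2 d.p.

At Q = 82, P = 80 − 0.43(82) = 44.74.
dP/dQ = −0.43, so dQ/dP = 1/(−0.43) = -2.326.
ε = (dQ/dP)(P/Q) = (-2.326)(44.74/82).

-1.27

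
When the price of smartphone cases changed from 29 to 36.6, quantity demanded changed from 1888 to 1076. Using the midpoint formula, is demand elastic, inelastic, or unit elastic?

elastic

Arc ε ≈ -2.365.
|ε| = 2.36 > 1.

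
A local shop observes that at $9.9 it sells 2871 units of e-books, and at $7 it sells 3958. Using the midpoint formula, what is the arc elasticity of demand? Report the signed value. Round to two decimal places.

ΔQ = 3958 − 2871 = 1087; ΔP = 7 − 9.9 = -2.9.
Midpoints: P̄ = 8.45, Q̄ = 3414.5.
ε = (ΔQ/ΔP)(P̄/Q̄) = (1087/-2.9)(8.45/3414.5).

-0.93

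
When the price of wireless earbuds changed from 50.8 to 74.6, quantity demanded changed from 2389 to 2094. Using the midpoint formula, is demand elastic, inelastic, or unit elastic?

Arc ε ≈ -0.347.
|ε| = 0.35 < 1.

inelastic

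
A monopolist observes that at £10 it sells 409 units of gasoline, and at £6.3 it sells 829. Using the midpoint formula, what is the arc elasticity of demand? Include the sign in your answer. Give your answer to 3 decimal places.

ΔQ = 829 − 409 = 420; ΔP = 6.3 − 10 = -3.7.
Midpoints: P̄ = 8.15, Q̄ = 619.0.
ε = (ΔQ/ΔP)(P̄/Q̄) = (420/-3.7)(8.15/619.0).

-1.495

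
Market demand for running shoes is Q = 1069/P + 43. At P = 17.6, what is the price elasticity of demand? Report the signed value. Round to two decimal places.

-0.59

At P = 17.6, Q = 103.739.
dQ/dP = −1069/P² = -3.451.
ε = (dQ/dP)(P/Q) = (-3.451)(17.6/103.739).
|ε| < 1, so demand is inelastic at this price.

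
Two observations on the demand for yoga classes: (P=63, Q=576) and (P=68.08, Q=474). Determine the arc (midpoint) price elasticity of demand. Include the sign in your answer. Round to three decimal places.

ΔQ = 474 − 576 = -102; ΔP = 68.08 − 63 = 5.08.
Midpoints: P̄ = 65.54, Q̄ = 525.0.
ε = (ΔQ/ΔP)(P̄/Q̄) = (-102/5.08)(65.54/525.0).

-2.507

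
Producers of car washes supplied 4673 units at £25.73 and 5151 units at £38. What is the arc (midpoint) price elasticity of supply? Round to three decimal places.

0.253

ΔQ = 5151 − 4673 = 478; ΔP = 38 − 25.73 = 12.27.
Midpoints: P̄ = 31.87, Q̄ = 4912.0.
ε_s = (ΔQ/ΔP)(P̄/Q̄) = (478/12.27)(31.87/4912.0).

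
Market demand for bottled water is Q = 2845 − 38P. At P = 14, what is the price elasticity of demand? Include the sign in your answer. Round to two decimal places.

At P = 14, Q = 2313.
dQ/dP = −38.
ε = (dQ/dP)(P/Q) = (-38)(14/2313).

-0.23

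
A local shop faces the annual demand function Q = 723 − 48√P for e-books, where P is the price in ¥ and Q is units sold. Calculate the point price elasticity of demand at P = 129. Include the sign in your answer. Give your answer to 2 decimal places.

At P = 129, Q = 177.825.
dQ/dP = −48/(2√P) = -2.113.
ε = (dQ/dP)(P/Q) = (-2.113)(129/177.825).

-1.53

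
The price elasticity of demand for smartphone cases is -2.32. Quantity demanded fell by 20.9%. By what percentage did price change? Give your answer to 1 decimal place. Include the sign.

9.0%

%ΔP ≈ %ΔQ / ε = (-20.9%)/(-2.32) = 9.01%.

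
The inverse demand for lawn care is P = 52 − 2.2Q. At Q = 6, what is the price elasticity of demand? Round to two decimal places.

-2.94

At Q = 6, P = 52 − 2.2(6) = 38.80.
dP/dQ = −2.2, so dQ/dP = 1/(−2.2) = -0.455.
ε = (dQ/dP)(P/Q) = (-0.455)(38.80/6).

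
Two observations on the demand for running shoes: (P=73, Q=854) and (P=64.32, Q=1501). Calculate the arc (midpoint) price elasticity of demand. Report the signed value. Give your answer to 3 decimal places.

ΔQ = 1501 − 854 = 647; ΔP = 64.32 − 73 = -8.68.
Midpoints: P̄ = 68.66, Q̄ = 1177.5.
ε = (ΔQ/ΔP)(P̄/Q̄) = (647/-8.68)(68.66/1177.5).

-4.346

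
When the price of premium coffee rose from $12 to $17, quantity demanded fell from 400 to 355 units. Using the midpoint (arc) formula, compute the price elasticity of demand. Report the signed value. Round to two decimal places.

ΔQ = 355 − 400 = -45; ΔP = 17 − 12 = 5.
Midpoints: P̄ = 14.50, Q̄ = 377.5.
ε = (ΔQ/ΔP)(P̄/Q̄) = (-45/5)(14.50/377.5).

-0.35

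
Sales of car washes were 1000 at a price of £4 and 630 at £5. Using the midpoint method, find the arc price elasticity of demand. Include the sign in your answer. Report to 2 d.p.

-2.04

ΔQ = 630 − 1000 = -370; ΔP = 5 − 4 = 1.
Midpoints: P̄ = 4.50, Q̄ = 815.0.
ε = (ΔQ/ΔP)(P̄/Q̄) = (-370/1)(4.50/815.0).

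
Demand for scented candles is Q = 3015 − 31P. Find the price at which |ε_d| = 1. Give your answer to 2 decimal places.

For linear demand Q = a − bP, ε = −bP/(a − bP). |ε| = 1 when bP = a − bP, i.e. P = a/(2b).
P = 3015/(2·31) = 3015/62 = 48.6290.

48.63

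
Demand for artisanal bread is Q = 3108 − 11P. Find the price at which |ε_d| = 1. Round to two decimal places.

For linear demand Q = a − bP, ε = −bP/(a − bP). |ε| = 1 when bP = a − bP, i.e. P = a/(2b).
P = 3108/(2·11) = 3108/22 = 141.2727.

141.27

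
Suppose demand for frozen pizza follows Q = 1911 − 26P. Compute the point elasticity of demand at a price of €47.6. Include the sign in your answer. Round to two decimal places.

At P = 47.6, Q = 673.400.
dQ/dP = −26.
ε = (dQ/dP)(P/Q) = (-26)(47.6/673.400).

-1.84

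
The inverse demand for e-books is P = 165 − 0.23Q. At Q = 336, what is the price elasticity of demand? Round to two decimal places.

At Q = 336, P = 165 − 0.23(336) = 87.72.
dP/dQ = −0.23, so dQ/dP = 1/(−0.23) = -4.348.
ε = (dQ/dP)(P/Q) = (-4.348)(87.72/336).

-1.14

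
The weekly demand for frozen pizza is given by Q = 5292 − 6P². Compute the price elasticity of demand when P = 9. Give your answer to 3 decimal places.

At P = 9, Q = 4806.
dQ/dP = −12P = -108.
ε = (dQ/dP)(P/Q) = (-108)(9/4806).

-0.202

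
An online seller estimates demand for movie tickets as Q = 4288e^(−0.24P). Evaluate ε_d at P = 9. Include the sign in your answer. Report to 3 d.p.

At P = 9, Q = 494.514.
dQ/dP = −0.24·4288e^(−0.24P) = −0.24Q = -118.683.
ε = (dQ/dP)(P/Q) = (-118.683)(9/494.514).
|ε| > 1, so demand is elastic at this price.

-2.160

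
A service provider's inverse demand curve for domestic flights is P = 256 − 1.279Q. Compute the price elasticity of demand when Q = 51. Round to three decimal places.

At Q = 51, P = 256 − 1.279(51) = 190.77.
dP/dQ = −1.279, so dQ/dP = 1/(−1.279) = -0.782.
ε = (dQ/dP)(P/Q) = (-0.782)(190.77/51).

-2.925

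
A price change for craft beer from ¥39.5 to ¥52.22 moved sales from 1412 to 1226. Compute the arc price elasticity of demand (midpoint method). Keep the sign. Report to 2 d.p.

-0.51

ΔQ = 1226 − 1412 = -186; ΔP = 52.22 − 39.5 = 12.72.
Midpoints: P̄ = 45.86, Q̄ = 1319.0.
ε = (ΔQ/ΔP)(P̄/Q̄) = (-186/12.72)(45.86/1319.0).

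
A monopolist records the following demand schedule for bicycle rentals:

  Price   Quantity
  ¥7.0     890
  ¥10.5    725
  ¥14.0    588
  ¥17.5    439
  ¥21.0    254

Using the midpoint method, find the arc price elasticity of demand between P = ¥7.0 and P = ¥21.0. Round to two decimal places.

-1.11

At P = 7.0, Q = 890; at P = 21.0, Q = 254.
ΔQ = -636, ΔP = 14.0. Midpoints: P̄ = 14.00, Q̄ = 572.0.
ε = (ΔQ/ΔP)(P̄/Q̄) = (-636/14.0)(14.00/572.0).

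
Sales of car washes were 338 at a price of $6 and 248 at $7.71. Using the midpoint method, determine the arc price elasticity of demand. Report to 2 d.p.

-1.23

ΔQ = 248 − 338 = -90; ΔP = 7.71 − 6 = 1.71.
Midpoints: P̄ = 6.86, Q̄ = 293.0.
ε = (ΔQ/ΔP)(P̄/Q̄) = (-90/1.71)(6.86/293.0).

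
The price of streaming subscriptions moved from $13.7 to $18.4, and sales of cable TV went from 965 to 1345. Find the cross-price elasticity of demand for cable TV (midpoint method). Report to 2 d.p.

ΔQ_x = 1345 − 965 = 380; ΔP_y = 18.4 − 13.7 = 4.7.
Midpoints: P̄_y = 16.05, Q̄_x = 1155.0.
ε_xy = (ΔQ_x/ΔP_y)(P̄_y/Q̄_x) = (380/4.7)(16.05/1155.0).

1.12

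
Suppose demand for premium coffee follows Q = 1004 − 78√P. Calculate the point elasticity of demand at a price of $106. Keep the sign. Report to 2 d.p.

-2.00

At P = 106, Q = 200.941.
dQ/dP = −78/(2√P) = -3.788.
ε = (dQ/dP)(P/Q) = (-3.788)(106/200.941).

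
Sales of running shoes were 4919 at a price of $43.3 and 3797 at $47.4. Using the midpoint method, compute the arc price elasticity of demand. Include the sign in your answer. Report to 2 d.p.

-2.85

ΔQ = 3797 − 4919 = -1122; ΔP = 47.4 − 43.3 = 4.1.
Midpoints: P̄ = 45.35, Q̄ = 4358.0.
ε = (ΔQ/ΔP)(P̄/Q̄) = (-1122/4.1)(45.35/4358.0).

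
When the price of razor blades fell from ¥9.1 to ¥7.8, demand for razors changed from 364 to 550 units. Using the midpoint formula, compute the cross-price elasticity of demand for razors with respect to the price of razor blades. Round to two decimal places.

ΔQ_x = 550 − 364 = 186; ΔP_y = 7.8 − 9.1 = -1.3.
Midpoints: P̄_y = 8.45, Q̄_x = 457.0.
ε_xy = (ΔQ_x/ΔP_y)(P̄_y/Q̄_x) = (186/-1.3)(8.45/457.0).

-2.65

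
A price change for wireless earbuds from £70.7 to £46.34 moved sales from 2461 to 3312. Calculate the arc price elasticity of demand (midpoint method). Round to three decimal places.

ΔQ = 3312 − 2461 = 851; ΔP = 46.34 − 70.7 = -24.36.
Midpoints: P̄ = 58.52, Q̄ = 2886.5.
ε = (ΔQ/ΔP)(P̄/Q̄) = (851/-24.36)(58.52/2886.5).

-0.708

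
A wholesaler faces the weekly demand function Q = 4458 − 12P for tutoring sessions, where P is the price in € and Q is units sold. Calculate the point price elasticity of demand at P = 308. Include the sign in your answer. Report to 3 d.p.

At P = 308, Q = 762.
dQ/dP = −12.
ε = (dQ/dP)(P/Q) = (-12)(308/762).

-4.850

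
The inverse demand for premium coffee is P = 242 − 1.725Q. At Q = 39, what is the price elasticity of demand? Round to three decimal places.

-2.597

At Q = 39, P = 242 − 1.725(39) = 174.72.
dP/dQ = −1.725, so dQ/dP = 1/(−1.725) = -0.580.
ε = (dQ/dP)(P/Q) = (-0.580)(174.72/39).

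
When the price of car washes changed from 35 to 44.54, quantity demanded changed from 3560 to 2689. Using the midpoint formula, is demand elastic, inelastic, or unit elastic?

elastic

Arc ε ≈ -1.162.
|ε| = 1.16 > 1.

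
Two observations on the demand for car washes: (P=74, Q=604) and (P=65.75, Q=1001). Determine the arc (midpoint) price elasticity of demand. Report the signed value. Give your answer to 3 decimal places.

-4.190

ΔQ = 1001 − 604 = 397; ΔP = 65.75 − 74 = -8.25.
Midpoints: P̄ = 69.88, Q̄ = 802.5.
ε = (ΔQ/ΔP)(P̄/Q̄) = (397/-8.25)(69.88/802.5).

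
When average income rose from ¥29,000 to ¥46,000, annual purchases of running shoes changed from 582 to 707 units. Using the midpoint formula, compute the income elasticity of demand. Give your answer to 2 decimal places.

0.43

ΔQ = 125, ΔI = 17000. Midpoints: Ī = 37,500, Q̄ = 644.5.
ε_I = (ΔQ/ΔI)(Ī/Q̄) = (125/17000)(37500/644.5).
ε_I > 0, so the good is normal.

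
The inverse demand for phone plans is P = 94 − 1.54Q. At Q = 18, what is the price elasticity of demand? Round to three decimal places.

-2.391

At Q = 18, P = 94 − 1.54(18) = 66.28.
dP/dQ = −1.54, so dQ/dP = 1/(−1.54) = -0.649.
ε = (dQ/dP)(P/Q) = (-0.649)(66.28/18).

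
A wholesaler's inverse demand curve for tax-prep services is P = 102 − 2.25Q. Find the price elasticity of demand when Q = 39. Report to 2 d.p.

-0.16

At Q = 39, P = 102 − 2.25(39) = 14.25.
dP/dQ = −2.25, so dQ/dP = 1/(−2.25) = -0.444.
ε = (dQ/dP)(P/Q) = (-0.444)(14.25/39).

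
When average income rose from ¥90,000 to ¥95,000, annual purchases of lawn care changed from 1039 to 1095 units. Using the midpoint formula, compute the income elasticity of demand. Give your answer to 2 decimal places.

0.97

ΔQ = 56, ΔI = 5000. Midpoints: Ī = 92,500, Q̄ = 1067.0.
ε_I = (ΔQ/ΔI)(Ī/Q̄) = (56/5000)(92500/1067.0).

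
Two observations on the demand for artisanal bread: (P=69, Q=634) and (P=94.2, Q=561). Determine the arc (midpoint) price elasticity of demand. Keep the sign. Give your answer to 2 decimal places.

-0.40

ΔQ = 561 − 634 = -73; ΔP = 94.2 − 69 = 25.2.
Midpoints: P̄ = 81.60, Q̄ = 597.5.
ε = (ΔQ/ΔP)(P̄/Q̄) = (-73/25.2)(81.60/597.5).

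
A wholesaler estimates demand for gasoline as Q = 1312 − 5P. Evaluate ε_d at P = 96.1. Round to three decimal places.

-0.578

At P = 96.1, Q = 831.500.
dQ/dP = −5.
ε = (dQ/dP)(P/Q) = (-5)(96.1/831.500).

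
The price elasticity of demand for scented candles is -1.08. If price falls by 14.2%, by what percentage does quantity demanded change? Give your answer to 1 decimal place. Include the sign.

15.3%

%ΔQ ≈ ε × %ΔP = (-1.08)(-14.2%) = 15.34%.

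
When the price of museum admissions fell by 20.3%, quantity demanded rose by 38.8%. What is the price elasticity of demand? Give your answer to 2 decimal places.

-1.91

ε = %ΔQ / %ΔP = (38.8)/(-20.3) = -1.911.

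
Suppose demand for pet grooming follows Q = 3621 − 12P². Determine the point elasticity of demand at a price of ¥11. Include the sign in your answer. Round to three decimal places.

-1.339

At P = 11, Q = 2169.
dQ/dP = −24P = -264.
ε = (dQ/dP)(P/Q) = (-264)(11/2169).
|ε| > 1, so demand is elastic at this price.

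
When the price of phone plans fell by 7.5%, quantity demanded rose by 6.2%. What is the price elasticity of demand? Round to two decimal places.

-0.83

ε = %ΔQ / %ΔP = (6.2)/(-7.5) = -0.827.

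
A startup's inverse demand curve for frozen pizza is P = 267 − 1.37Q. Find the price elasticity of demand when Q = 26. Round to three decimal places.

At Q = 26, P = 267 − 1.37(26) = 231.38.
dP/dQ = −1.37, so dQ/dP = 1/(−1.37) = -0.730.
ε = (dQ/dP)(P/Q) = (-0.730)(231.38/26).

-6.496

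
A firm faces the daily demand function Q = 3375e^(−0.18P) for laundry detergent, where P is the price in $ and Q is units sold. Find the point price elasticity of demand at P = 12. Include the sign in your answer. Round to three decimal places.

-2.160

At P = 12, Q = 389.222.
dQ/dP = −0.18·3375e^(−0.18P) = −0.18Q = -70.060.
ε = (dQ/dP)(P/Q) = (-70.060)(12/389.222).
|ε| > 1, so demand is elastic at this price.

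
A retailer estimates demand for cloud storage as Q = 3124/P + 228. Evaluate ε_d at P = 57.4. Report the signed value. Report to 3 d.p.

At P = 57.4, Q = 282.425.
dQ/dP = −3124/P² = -0.948.
ε = (dQ/dP)(P/Q) = (-0.948)(57.4/282.425).

-0.193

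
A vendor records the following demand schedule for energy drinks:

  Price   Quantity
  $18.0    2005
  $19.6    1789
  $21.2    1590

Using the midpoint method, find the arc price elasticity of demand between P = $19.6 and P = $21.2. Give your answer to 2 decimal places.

-1.50

At P = 19.6, Q = 1789; at P = 21.2, Q = 1590.
ΔQ = -199, ΔP = 1.6. Midpoints: P̄ = 20.40, Q̄ = 1689.5.
ε = (ΔQ/ΔP)(P̄/Q̄) = (-199/1.6)(20.40/1689.5).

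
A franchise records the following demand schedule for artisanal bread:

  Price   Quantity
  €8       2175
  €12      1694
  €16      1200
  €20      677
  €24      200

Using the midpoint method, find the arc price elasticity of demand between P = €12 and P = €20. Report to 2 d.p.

At P = 12, Q = 1694; at P = 20, Q = 677.
ΔQ = -1017, ΔP = 8. Midpoints: P̄ = 16.00, Q̄ = 1185.5.
ε = (ΔQ/ΔP)(P̄/Q̄) = (-1017/8)(16.00/1185.5).

-1.72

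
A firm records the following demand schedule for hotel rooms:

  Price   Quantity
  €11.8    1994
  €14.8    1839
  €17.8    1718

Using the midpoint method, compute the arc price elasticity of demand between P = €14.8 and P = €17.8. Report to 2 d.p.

At P = 14.8, Q = 1839; at P = 17.8, Q = 1718.
ΔQ = -121, ΔP = 3.0. Midpoints: P̄ = 16.30, Q̄ = 1778.5.
ε = (ΔQ/ΔP)(P̄/Q̄) = (-121/3.0)(16.30/1778.5).

-0.37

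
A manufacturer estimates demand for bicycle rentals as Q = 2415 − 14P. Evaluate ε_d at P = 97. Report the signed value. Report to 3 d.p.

-1.285

At P = 97, Q = 1057.
dQ/dP = −14.
ε = (dQ/dP)(P/Q) = (-14)(97/1057).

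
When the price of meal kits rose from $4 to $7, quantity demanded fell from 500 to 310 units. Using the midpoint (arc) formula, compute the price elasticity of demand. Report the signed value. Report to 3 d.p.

-0.860

ΔQ = 310 − 500 = -190; ΔP = 7 − 4 = 3.
Midpoints: P̄ = 5.50, Q̄ = 405.0.
ε = (ΔQ/ΔP)(P̄/Q̄) = (-190/3)(5.50/405.0).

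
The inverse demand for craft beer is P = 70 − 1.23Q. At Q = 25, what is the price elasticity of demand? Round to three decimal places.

-1.276

At Q = 25, P = 70 − 1.23(25) = 39.25.
dP/dQ = −1.23, so dQ/dP = 1/(−1.23) = -0.813.
ε = (dQ/dP)(P/Q) = (-0.813)(39.25/25).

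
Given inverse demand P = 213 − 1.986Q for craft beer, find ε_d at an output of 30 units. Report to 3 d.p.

-2.575

At Q = 30, P = 213 − 1.986(30) = 153.42.
dP/dQ = −1.986, so dQ/dP = 1/(−1.986) = -0.504.
ε = (dQ/dP)(P/Q) = (-0.504)(153.42/30).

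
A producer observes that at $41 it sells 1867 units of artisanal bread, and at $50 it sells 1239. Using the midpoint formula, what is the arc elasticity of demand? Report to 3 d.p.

ΔQ = 1239 − 1867 = -628; ΔP = 50 − 41 = 9.
Midpoints: P̄ = 45.50, Q̄ = 1553.0.
ε = (ΔQ/ΔP)(P̄/Q̄) = (-628/9)(45.50/1553.0).

-2.044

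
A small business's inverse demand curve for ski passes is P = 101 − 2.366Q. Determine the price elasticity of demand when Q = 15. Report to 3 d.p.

At Q = 15, P = 101 − 2.366(15) = 65.51.
dP/dQ = −2.366, so dQ/dP = 1/(−2.366) = -0.423.
ε = (dQ/dP)(P/Q) = (-0.423)(65.51/15).

-1.846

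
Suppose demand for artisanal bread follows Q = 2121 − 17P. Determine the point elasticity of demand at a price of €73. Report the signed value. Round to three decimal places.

At P = 73, Q = 880.
dQ/dP = −17.
ε = (dQ/dP)(P/Q) = (-17)(73/880).
|ε| > 1, so demand is elastic at this price.

-1.410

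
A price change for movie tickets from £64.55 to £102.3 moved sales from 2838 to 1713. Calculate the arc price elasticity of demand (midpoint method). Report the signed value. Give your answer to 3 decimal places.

-1.093

ΔQ = 1713 − 2838 = -1125; ΔP = 102.3 − 64.55 = 37.75.
Midpoints: P̄ = 83.42, Q̄ = 2275.5.
ε = (ΔQ/ΔP)(P̄/Q̄) = (-1125/37.75)(83.42/2275.5).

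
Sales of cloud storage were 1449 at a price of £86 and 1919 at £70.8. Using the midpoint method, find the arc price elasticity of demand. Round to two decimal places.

ΔQ = 1919 − 1449 = 470; ΔP = 70.8 − 86 = -15.2.
Midpoints: P̄ = 78.40, Q̄ = 1684.0.
ε = (ΔQ/ΔP)(P̄/Q̄) = (470/-15.2)(78.40/1684.0).

-1.44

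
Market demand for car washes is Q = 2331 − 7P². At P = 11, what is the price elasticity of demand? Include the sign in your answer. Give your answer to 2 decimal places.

-1.14

At P = 11, Q = 1484.
dQ/dP = −14P = -154.
ε = (dQ/dP)(P/Q) = (-154)(11/1484).
|ε| > 1, so demand is elastic at this price.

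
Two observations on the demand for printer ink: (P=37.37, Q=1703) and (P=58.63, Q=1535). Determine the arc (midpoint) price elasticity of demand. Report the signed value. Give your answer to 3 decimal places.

-0.234

ΔQ = 1535 − 1703 = -168; ΔP = 58.63 − 37.37 = 21.26.
Midpoints: P̄ = 48.00, Q̄ = 1619.0.
ε = (ΔQ/ΔP)(P̄/Q̄) = (-168/21.26)(48.00/1619.0).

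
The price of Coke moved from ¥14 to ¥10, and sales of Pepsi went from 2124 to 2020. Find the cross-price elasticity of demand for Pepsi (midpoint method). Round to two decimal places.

ΔQ_x = 2020 − 2124 = -104; ΔP_y = 10 − 14 = -4.
Midpoints: P̄_y = 12.00, Q̄_x = 2072.0.
ε_xy = (ΔQ_x/ΔP_y)(P̄_y/Q̄_x) = (-104/-4)(12.00/2072.0).

0.15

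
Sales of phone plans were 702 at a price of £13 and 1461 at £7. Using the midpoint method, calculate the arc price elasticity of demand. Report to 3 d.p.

ΔQ = 1461 − 702 = 759; ΔP = 7 − 13 = -6.
Midpoints: P̄ = 10.00, Q̄ = 1081.5.
ε = (ΔQ/ΔP)(P̄/Q̄) = (759/-6)(10.00/1081.5).

-1.170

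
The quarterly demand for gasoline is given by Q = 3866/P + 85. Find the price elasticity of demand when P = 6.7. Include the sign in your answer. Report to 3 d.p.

At P = 6.7, Q = 662.015.
dQ/dP = −3866/P² = -86.122.
ε = (dQ/dP)(P/Q) = (-86.122)(6.7/662.015).
|ε| < 1, so demand is inelastic at this price.

-0.872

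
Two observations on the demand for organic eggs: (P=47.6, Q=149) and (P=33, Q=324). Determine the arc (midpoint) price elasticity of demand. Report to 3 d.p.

ΔQ = 324 − 149 = 175; ΔP = 33 − 47.6 = -14.6.
Midpoints: P̄ = 40.30, Q̄ = 236.5.
ε = (ΔQ/ΔP)(P̄/Q̄) = (175/-14.6)(40.30/236.5).

-2.042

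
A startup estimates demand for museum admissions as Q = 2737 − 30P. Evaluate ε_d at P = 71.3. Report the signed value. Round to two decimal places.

-3.58

At P = 71.3, Q = 598.
dQ/dP = −30.
ε = (dQ/dP)(P/Q) = (-30)(71.3/598).
|ε| > 1, so demand is elastic at this price.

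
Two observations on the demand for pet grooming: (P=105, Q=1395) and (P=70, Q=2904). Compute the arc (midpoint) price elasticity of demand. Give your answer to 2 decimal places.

ΔQ = 2904 − 1395 = 1509; ΔP = 70 − 105 = -35.
Midpoints: P̄ = 87.50, Q̄ = 2149.5.
ε = (ΔQ/ΔP)(P̄/Q̄) = (1509/-35)(87.50/2149.5).

-1.76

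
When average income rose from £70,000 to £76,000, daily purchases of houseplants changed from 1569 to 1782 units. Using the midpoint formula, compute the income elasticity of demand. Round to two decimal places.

ΔQ = 213, ΔI = 6000. Midpoints: Ī = 73,000, Q̄ = 1675.5.
ε_I = (ΔQ/ΔI)(Ī/Q̄) = (213/6000)(73000/1675.5).

1.55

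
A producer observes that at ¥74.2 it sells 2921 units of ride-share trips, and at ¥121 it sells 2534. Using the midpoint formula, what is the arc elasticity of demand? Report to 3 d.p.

ΔQ = 2534 − 2921 = -387; ΔP = 121 − 74.2 = 46.8.
Midpoints: P̄ = 97.60, Q̄ = 2727.5.
ε = (ΔQ/ΔP)(P̄/Q̄) = (-387/46.8)(97.60/2727.5).

-0.296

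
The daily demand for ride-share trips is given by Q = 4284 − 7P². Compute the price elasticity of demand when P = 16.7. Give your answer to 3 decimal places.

At P = 16.7, Q = 2331.770.
dQ/dP = −14P = -233.800.
ε = (dQ/dP)(P/Q) = (-233.800)(16.7/2331.770).
|ε| > 1, so demand is elastic at this price.

-1.674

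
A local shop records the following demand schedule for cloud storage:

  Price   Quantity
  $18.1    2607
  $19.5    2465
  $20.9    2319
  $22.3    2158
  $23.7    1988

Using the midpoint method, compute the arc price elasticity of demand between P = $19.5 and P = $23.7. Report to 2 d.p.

At P = 19.5, Q = 2465; at P = 23.7, Q = 1988.
ΔQ = -477, ΔP = 4.2. Midpoints: P̄ = 21.60, Q̄ = 2226.5.
ε = (ΔQ/ΔP)(P̄/Q̄) = (-477/4.2)(21.60/2226.5).

-1.10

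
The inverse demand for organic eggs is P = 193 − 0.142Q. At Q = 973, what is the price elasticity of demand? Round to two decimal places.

-0.40

At Q = 973, P = 193 − 0.142(973) = 54.83.
dP/dQ = −0.142, so dQ/dP = 1/(−0.142) = -7.042.
ε = (dQ/dP)(P/Q) = (-7.042)(54.83/973).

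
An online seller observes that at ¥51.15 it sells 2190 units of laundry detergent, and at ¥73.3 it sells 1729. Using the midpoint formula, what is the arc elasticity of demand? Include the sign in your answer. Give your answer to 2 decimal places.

ΔQ = 1729 − 2190 = -461; ΔP = 73.3 − 51.15 = 22.15.
Midpoints: P̄ = 62.22, Q̄ = 1959.5.
ε = (ΔQ/ΔP)(P̄/Q̄) = (-461/22.15)(62.22/1959.5).

-0.66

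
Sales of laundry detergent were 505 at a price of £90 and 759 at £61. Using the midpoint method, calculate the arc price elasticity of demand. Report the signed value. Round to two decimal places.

ΔQ = 759 − 505 = 254; ΔP = 61 − 90 = -29.
Midpoints: P̄ = 75.50, Q̄ = 632.0.
ε = (ΔQ/ΔP)(P̄/Q̄) = (254/-29)(75.50/632.0).

-1.05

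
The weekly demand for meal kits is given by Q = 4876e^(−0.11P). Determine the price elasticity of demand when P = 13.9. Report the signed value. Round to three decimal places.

At P = 13.9, Q = 1056.884.
dQ/dP = −0.11·4876e^(−0.11P) = −0.11Q = -116.257.
ε = (dQ/dP)(P/Q) = (-116.257)(13.9/1056.884).

-1.529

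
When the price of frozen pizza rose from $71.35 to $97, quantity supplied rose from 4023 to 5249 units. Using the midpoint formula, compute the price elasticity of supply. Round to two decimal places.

0.87

ΔQ = 5249 − 4023 = 1226; ΔP = 97 − 71.35 = 25.65.
Midpoints: P̄ = 84.17, Q̄ = 4636.0.
ε_s = (ΔQ/ΔP)(P̄/Q̄) = (1226/25.65)(84.17/4636.0).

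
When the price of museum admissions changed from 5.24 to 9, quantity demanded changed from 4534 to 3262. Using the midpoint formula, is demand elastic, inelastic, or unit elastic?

Arc ε ≈ -0.618.
|ε| = 0.62 < 1.

inelastic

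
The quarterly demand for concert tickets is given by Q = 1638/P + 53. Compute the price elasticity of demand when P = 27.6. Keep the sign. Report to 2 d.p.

At P = 27.6, Q = 112.348.
dQ/dP = −1638/P² = -2.150.
ε = (dQ/dP)(P/Q) = (-2.150)(27.6/112.348).

-0.53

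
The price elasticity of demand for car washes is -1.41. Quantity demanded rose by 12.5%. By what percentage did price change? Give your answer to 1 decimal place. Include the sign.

-8.9%

%ΔP ≈ %ΔQ / ε = (12.5%)/(-1.41) = -8.87%.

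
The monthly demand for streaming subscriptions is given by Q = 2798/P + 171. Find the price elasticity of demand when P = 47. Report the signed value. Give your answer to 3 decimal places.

-0.258

At P = 47, Q = 230.532.
dQ/dP = −2798/P² = -1.267.
ε = (dQ/dP)(P/Q) = (-1.267)(47/230.532).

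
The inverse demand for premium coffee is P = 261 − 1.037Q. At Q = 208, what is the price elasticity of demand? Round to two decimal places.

-0.21

At Q = 208, P = 261 − 1.037(208) = 45.30.
dP/dQ = −1.037, so dQ/dP = 1/(−1.037) = -0.964.
ε = (dQ/dP)(P/Q) = (-0.964)(45.30/208).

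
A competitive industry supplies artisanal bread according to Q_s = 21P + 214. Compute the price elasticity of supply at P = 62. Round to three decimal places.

0.859

At P = 62, Q_s = 1516.
dQ_s/dP = 21.
ε_s = (dQ_s/dP)(P/Q_s) = (21)(62/1516).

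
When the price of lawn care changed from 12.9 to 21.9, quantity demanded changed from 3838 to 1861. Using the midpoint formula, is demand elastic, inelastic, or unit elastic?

Arc ε ≈ -1.341.
|ε| = 1.34 > 1.

elastic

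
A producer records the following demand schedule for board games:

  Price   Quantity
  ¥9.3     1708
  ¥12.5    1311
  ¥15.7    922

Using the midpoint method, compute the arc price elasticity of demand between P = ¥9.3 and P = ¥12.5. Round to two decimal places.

At P = 9.3, Q = 1708; at P = 12.5, Q = 1311.
ΔQ = -397, ΔP = 3.2. Midpoints: P̄ = 10.90, Q̄ = 1509.5.
ε = (ΔQ/ΔP)(P̄/Q̄) = (-397/3.2)(10.90/1509.5).

-0.90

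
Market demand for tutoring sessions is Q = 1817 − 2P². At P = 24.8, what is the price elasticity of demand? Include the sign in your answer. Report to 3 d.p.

-4.192

At P = 24.8, Q = 586.920.
dQ/dP = −4P = -99.200.
ε = (dQ/dP)(P/Q) = (-99.200)(24.8/586.920).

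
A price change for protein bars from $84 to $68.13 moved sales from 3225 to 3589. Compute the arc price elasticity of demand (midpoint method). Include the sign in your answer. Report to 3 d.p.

-0.512

ΔQ = 3589 − 3225 = 364; ΔP = 68.13 − 84 = -15.87.
Midpoints: P̄ = 76.06, Q̄ = 3407.0.
ε = (ΔQ/ΔP)(P̄/Q̄) = (364/-15.87)(76.06/3407.0).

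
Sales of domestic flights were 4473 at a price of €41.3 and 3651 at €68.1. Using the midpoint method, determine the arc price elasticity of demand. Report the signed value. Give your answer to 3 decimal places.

ΔQ = 3651 − 4473 = -822; ΔP = 68.1 − 41.3 = 26.8.
Midpoints: P̄ = 54.70, Q̄ = 4062.0.
ε = (ΔQ/ΔP)(P̄/Q̄) = (-822/26.8)(54.70/4062.0).

-0.413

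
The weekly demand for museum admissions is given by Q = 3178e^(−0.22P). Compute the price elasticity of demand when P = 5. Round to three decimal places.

-1.100

At P = 5, Q = 1057.864.
dQ/dP = −0.22·3178e^(−0.22P) = −0.22Q = -232.730.
ε = (dQ/dP)(P/Q) = (-232.730)(5/1057.864).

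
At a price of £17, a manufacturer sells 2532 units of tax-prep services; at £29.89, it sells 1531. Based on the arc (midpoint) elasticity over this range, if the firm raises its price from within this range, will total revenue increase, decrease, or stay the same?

Arc ε = (-1001/12.89)(23.45/2031.5) ≈ -0.896.
|ε| = 0.90 < 1, so demand is inelastic. A price rise therefore raises total revenue.

increase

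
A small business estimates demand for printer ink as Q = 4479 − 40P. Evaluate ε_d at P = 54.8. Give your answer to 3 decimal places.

At P = 54.8, Q = 2287.
dQ/dP = −40.
ε = (dQ/dP)(P/Q) = (-40)(54.8/2287).
|ε| < 1, so demand is inelastic at this price.

-0.958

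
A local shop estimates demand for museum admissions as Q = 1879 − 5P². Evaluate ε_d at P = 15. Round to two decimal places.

-2.98

At P = 15, Q = 754.
dQ/dP = −10P = -150.
ε = (dQ/dP)(P/Q) = (-150)(15/754).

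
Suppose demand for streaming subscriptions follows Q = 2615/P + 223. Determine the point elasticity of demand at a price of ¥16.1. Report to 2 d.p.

At P = 16.1, Q = 385.422.
dQ/dP = −2615/P² = -10.088.
ε = (dQ/dP)(P/Q) = (-10.088)(16.1/385.422).

-0.42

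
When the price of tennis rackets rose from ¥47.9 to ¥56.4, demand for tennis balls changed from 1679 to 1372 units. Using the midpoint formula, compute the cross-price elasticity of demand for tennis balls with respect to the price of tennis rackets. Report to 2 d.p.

ΔQ_x = 1372 − 1679 = -307; ΔP_y = 56.4 − 47.9 = 8.5.
Midpoints: P̄_y = 52.15, Q̄_x = 1525.5.
ε_xy = (ΔQ_x/ΔP_y)(P̄_y/Q̄_x) = (-307/8.5)(52.15/1525.5).

-1.23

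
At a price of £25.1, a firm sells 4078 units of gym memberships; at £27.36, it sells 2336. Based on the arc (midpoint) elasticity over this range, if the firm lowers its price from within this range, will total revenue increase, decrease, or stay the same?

increase

Arc ε = (-1742/2.26)(26.23/3207.0) ≈ -6.304.
|ε| = 6.30 > 1, so demand is elastic. A price cut therefore raises total revenue.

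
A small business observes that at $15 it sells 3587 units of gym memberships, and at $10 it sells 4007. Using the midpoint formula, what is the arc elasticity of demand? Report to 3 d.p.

ΔQ = 4007 − 3587 = 420; ΔP = 10 − 15 = -5.
Midpoints: P̄ = 12.50, Q̄ = 3797.0.
ε = (ΔQ/ΔP)(P̄/Q̄) = (420/-5)(12.50/3797.0).

-0.277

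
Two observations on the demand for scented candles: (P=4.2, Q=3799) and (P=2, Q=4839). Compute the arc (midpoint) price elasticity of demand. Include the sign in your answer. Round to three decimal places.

ΔQ = 4839 − 3799 = 1040; ΔP = 2 − 4.2 = -2.2.
Midpoints: P̄ = 3.10, Q̄ = 4319.0.
ε = (ΔQ/ΔP)(P̄/Q̄) = (1040/-2.2)(3.10/4319.0).

-0.339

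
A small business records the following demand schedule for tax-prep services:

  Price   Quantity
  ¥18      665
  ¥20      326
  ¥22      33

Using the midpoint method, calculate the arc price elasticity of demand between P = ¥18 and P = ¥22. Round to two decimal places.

-9.05

At P = 18, Q = 665; at P = 22, Q = 33.
ΔQ = -632, ΔP = 4. Midpoints: P̄ = 20.00, Q̄ = 349.0.
ε = (ΔQ/ΔP)(P̄/Q̄) = (-632/4)(20.00/349.0).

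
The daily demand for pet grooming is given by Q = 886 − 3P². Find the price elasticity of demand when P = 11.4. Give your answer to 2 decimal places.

At P = 11.4, Q = 496.120.
dQ/dP = −6P = -68.400.
ε = (dQ/dP)(P/Q) = (-68.400)(11.4/496.120).

-1.57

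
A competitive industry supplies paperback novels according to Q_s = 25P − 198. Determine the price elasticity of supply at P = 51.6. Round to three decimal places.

1.181

At P = 51.6, Q_s = 1092.
dQ_s/dP = 25.
ε_s = (dQ_s/dP)(P/Q_s) = (25)(51.6/1092).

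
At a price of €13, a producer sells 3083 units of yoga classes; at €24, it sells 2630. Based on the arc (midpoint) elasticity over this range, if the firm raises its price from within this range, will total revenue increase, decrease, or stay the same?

Arc ε = (-453/11)(18.50/2856.5) ≈ -0.267.
|ε| = 0.27 < 1, so demand is inelastic. A price rise therefore raises total revenue.

increase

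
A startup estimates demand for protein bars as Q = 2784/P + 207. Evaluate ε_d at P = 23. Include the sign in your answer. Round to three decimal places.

-0.369

At P = 23, Q = 328.043.
dQ/dP = −2784/P² = -5.263.
ε = (dQ/dP)(P/Q) = (-5.263)(23/328.043).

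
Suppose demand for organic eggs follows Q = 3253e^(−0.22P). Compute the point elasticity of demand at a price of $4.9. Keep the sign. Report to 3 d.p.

At P = 4.9, Q = 1106.916.
dQ/dP = −0.22·3253e^(−0.22P) = −0.22Q = -243.521.
ε = (dQ/dP)(P/Q) = (-243.521)(4.9/1106.916).
|ε| > 1, so demand is elastic at this price.

-1.078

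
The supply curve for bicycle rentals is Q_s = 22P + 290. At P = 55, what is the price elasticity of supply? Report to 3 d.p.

At P = 55, Q_s = 1500.
dQ_s/dP = 22.
ε_s = (dQ_s/dP)(P/Q_s) = (22)(55/1500).

0.807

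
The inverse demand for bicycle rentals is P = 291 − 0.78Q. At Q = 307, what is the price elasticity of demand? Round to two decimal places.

-0.22

At Q = 307, P = 291 − 0.78(307) = 51.54.
dP/dQ = −0.78, so dQ/dP = 1/(−0.78) = -1.282.
ε = (dQ/dP)(P/Q) = (-1.282)(51.54/307).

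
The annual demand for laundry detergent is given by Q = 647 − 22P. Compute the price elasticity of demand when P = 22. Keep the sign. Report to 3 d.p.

-2.969

At P = 22, Q = 163.
dQ/dP = −22.
ε = (dQ/dP)(P/Q) = (-22)(22/163).
|ε| > 1, so demand is elastic at this price.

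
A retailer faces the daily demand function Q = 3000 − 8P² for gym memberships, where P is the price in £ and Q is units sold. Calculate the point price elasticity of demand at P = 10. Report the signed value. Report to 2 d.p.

-0.73

At P = 10, Q = 2200.
dQ/dP = −16P = -160.
ε = (dQ/dP)(P/Q) = (-160)(10/2200).
|ε| < 1, so demand is inelastic at this price.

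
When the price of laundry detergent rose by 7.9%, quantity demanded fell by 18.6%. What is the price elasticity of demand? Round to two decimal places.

ε = %ΔQ / %ΔP = (-18.6)/(7.9) = -2.354.

-2.35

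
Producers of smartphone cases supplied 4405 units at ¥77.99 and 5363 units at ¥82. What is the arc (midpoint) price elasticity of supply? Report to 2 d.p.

3.91

ΔQ = 5363 − 4405 = 958; ΔP = 82 − 77.99 = 4.01.
Midpoints: P̄ = 80.00, Q̄ = 4884.0.
ε_s = (ΔQ/ΔP)(P̄/Q̄) = (958/4.01)(80.00/4884.0).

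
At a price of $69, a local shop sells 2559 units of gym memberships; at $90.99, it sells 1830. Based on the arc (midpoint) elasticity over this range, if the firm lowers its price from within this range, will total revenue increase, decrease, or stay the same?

increase

Arc ε = (-729/21.99)(80.00/2194.5) ≈ -1.208.
|ε| = 1.21 > 1, so demand is elastic. A price cut therefore raises total revenue.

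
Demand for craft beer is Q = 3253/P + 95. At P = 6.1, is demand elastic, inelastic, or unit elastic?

Q = 628.279, dQ/dP = -87.423.
ε = (dQ/dP)(P/Q) ≈ -0.849.
|ε| = 0.85 < 1.

inelastic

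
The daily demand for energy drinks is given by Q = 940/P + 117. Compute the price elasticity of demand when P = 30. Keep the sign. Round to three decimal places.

-0.211

At P = 30, Q = 148.333.
dQ/dP = −940/P² = -1.044.
ε = (dQ/dP)(P/Q) = (-1.044)(30/148.333).
|ε| < 1, so demand is inelastic at this price.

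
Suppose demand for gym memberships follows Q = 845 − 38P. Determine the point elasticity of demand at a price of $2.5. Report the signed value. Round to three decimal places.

-0.127

At P = 2.5, Q = 750.
dQ/dP = −38.
ε = (dQ/dP)(P/Q) = (-38)(2.5/750).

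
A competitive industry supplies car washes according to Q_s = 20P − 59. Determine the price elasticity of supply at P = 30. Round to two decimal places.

At P = 30, Q_s = 541.
dQ_s/dP = 20.
ε_s = (dQ_s/dP)(P/Q_s) = (20)(30/541).

1.11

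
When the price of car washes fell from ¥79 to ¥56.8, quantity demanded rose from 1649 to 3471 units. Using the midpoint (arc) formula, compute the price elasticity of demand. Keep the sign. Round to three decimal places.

ΔQ = 3471 − 1649 = 1822; ΔP = 56.8 − 79 = -22.2.
Midpoints: P̄ = 67.90, Q̄ = 2560.0.
ε = (ΔQ/ΔP)(P̄/Q̄) = (1822/-22.2)(67.90/2560.0).

-2.177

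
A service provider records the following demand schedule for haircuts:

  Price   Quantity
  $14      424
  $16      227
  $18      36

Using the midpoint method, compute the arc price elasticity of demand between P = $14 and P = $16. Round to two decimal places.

-4.54

At P = 14, Q = 424; at P = 16, Q = 227.
ΔQ = -197, ΔP = 2. Midpoints: P̄ = 15.00, Q̄ = 325.5.
ε = (ΔQ/ΔP)(P̄/Q̄) = (-197/2)(15.00/325.5).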